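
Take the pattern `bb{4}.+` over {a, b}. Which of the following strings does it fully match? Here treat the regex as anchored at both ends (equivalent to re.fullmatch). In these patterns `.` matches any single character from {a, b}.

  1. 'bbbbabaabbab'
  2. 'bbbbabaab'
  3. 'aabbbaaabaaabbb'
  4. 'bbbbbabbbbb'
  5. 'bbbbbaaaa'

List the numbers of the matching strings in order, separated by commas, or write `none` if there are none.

4, 5

1 → no match
2 → no match
3 → no match — must start with 'bb'
4 → match
5 → match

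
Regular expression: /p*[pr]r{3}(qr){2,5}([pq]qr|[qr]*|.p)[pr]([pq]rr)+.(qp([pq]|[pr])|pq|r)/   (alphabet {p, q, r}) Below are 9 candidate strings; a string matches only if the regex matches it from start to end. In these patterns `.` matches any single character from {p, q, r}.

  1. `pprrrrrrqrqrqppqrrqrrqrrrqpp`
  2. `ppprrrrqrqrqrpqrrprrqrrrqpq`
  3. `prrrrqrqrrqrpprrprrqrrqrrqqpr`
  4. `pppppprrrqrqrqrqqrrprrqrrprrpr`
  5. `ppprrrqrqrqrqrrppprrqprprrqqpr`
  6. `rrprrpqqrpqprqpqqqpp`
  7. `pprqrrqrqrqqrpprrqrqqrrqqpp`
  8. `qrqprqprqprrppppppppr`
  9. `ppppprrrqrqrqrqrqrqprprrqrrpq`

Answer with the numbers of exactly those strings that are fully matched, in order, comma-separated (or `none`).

2, 3, 4

1 → no match
2 → match
3 → match
4 → match
5 → no match
6 → no match
7 → no match
8 → no match
9 → no match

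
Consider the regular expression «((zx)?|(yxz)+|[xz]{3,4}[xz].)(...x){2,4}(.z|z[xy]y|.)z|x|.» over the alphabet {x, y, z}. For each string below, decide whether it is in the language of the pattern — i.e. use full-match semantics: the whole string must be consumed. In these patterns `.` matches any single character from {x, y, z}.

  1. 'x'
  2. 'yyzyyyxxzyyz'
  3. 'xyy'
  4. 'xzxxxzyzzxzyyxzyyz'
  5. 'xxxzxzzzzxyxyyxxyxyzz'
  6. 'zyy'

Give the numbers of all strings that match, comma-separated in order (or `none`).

1. 'x' → match
2. 'yyzyyyxxzyyz' → no match
3. 'xyy' → no match
4 → match
5 → no match
6. 'zyy' → no match

1, 4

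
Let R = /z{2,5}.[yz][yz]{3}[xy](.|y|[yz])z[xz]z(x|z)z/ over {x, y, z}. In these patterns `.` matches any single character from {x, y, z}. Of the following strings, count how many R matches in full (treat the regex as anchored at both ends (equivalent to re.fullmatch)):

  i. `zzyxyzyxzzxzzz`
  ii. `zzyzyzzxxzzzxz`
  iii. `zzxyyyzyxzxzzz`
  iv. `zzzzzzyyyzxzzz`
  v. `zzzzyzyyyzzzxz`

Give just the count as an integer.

4

i → no match
ii → match
iii → match
iv → match
v → match
Total matched: 4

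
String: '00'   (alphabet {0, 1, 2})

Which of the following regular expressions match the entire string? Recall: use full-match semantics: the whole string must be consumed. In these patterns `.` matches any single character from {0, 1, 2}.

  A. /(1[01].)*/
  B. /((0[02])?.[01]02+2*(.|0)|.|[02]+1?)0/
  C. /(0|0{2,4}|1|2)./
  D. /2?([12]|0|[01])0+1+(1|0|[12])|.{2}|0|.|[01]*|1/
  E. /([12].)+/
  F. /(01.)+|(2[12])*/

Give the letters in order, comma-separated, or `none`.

A → no match
B → match
C → match
D → match
E → no match
F → no match

B, C, D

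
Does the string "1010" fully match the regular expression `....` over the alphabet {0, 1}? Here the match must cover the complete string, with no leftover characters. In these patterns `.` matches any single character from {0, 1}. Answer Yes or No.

Yes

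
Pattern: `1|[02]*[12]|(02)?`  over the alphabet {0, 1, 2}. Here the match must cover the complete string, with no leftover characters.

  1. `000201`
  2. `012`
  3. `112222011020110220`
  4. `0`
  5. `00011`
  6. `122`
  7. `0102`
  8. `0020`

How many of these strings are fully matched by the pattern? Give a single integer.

1

1 → match
2 → no match
3 → no match
4 → no match
5 → no match
6 → no match
7 → no match
8 → no match
Total matched: 1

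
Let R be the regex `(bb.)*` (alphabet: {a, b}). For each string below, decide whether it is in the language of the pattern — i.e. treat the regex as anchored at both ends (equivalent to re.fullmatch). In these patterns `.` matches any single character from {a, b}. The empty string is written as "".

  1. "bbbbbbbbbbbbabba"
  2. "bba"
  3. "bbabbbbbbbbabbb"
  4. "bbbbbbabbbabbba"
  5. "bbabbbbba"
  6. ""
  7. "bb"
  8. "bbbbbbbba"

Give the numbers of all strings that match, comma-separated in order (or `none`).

1 → no match
2 → match
3 → match
4 → no match
5 → match
6 → match
7 → no match
8 → match

2, 3, 5, 6, 8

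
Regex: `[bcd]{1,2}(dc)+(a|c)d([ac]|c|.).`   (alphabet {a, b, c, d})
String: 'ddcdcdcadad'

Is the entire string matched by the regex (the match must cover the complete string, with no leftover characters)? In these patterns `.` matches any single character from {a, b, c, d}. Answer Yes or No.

Yes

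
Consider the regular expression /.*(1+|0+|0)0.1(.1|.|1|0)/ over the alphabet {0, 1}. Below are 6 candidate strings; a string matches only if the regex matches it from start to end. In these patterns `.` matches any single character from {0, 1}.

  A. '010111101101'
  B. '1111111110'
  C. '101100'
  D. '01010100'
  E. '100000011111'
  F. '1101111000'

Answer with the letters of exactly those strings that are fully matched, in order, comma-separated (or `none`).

A. '010111101101' → match
B. '1111111110' → no match
C. '101100' → no match
D. '01010100' → no match
E. '100000011111' → no match
F. '1101111000' → no match

A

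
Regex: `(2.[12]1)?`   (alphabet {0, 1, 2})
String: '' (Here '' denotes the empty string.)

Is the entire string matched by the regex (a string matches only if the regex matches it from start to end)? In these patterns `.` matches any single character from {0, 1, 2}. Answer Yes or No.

Yes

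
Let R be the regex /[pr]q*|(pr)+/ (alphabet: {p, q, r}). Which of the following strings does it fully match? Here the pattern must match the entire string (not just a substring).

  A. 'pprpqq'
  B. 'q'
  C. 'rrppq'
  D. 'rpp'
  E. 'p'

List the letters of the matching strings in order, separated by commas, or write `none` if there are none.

E

A → no match
B → no match
C → no match
D → no match
E → match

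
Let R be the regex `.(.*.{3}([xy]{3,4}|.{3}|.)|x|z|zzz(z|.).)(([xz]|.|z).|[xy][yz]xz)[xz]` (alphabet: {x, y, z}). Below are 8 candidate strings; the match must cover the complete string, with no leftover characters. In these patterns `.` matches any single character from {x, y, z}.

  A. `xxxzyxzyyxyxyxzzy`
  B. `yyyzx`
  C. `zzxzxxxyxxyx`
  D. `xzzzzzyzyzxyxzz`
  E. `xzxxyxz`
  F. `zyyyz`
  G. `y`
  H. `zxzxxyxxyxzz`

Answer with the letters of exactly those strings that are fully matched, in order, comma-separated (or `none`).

C, D, H

A → no match
B → no match
C → match
D → match
E → no match
F → no match
G → no match
H → match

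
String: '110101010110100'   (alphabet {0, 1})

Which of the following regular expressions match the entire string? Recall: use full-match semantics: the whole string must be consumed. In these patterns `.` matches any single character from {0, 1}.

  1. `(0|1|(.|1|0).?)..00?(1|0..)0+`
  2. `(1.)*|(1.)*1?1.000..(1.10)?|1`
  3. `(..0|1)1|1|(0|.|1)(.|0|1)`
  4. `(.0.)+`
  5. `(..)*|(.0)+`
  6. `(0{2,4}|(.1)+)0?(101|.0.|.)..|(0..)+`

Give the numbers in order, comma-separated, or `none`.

1 → no match
2 → no match
3 → no match
4 → no match
5 → no match
6 → match

6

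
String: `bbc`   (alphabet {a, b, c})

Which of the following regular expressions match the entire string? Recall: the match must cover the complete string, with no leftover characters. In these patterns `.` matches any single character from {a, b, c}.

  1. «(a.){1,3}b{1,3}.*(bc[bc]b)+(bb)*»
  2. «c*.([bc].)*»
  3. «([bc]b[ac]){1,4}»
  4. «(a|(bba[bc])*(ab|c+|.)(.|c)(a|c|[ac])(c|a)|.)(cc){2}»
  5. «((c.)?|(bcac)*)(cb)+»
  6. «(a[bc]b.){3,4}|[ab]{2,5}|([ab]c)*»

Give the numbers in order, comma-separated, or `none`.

1 → no match — must start with `a`
2 → match
3 → match
4 → no match — must end with `cc`
5 → no match — must end with `cb`
6 → no match

2, 3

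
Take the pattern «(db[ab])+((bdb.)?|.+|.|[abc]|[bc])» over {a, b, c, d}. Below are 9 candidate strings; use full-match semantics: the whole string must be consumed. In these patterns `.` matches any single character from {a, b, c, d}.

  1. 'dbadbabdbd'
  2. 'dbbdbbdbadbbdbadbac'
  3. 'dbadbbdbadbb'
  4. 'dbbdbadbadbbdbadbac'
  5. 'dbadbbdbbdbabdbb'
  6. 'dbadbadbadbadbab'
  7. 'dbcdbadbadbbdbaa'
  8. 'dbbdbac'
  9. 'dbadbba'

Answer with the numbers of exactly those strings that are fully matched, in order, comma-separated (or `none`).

1 → match
2 → match
3 → match
4 → match
5 → match
6 → match
7 → no match
8 → match
9 → match

1, 2, 3, 4, 5, 6, 8, 9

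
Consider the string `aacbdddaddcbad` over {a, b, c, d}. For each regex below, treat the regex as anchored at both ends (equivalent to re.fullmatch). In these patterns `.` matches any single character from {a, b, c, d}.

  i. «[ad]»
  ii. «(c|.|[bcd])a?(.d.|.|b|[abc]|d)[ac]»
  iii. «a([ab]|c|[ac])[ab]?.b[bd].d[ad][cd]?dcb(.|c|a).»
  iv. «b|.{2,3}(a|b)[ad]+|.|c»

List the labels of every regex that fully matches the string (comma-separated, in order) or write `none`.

iii

i → no match
ii → no match
iii → match
iv → no match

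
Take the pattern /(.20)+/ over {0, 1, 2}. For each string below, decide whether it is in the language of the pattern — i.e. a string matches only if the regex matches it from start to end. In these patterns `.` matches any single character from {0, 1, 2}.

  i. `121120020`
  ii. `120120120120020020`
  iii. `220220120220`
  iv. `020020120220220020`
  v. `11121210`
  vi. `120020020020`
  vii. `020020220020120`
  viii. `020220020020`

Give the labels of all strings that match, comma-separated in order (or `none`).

i. `121120020` → no match
ii → match
iii. `220220120220` → match
iv → match
v. `11121210` → no match — must end with `20`
vi. `120020020020` → match
vii → match
viii. `020220020020` → match

ii, iii, iv, vi, vii, viii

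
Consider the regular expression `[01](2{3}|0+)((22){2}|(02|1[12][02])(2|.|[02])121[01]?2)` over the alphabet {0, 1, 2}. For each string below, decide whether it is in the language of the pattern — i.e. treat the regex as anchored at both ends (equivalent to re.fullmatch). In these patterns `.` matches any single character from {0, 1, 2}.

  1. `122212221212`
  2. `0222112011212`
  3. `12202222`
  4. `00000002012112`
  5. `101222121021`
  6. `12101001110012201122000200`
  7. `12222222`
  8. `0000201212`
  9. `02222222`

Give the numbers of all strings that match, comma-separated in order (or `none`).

1, 4, 7, 8, 9

1 → match
2 → no match
3 → no match
4 → match
5 → no match
6 → no match
7 → match
8 → match
9 → match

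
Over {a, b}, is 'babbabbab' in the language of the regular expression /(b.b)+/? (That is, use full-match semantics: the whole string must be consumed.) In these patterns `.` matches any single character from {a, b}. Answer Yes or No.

Yes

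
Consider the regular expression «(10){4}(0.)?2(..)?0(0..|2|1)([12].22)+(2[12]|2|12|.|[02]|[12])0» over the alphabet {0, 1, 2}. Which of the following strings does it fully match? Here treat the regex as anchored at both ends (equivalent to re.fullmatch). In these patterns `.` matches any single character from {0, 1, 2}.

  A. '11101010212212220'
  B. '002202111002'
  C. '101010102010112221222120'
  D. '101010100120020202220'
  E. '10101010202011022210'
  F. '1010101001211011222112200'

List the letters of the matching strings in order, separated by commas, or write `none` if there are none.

A → no match — must start with '10'
B → no match — must start with '10'
C → match
D → match
E → match
F → match

C, D, E, F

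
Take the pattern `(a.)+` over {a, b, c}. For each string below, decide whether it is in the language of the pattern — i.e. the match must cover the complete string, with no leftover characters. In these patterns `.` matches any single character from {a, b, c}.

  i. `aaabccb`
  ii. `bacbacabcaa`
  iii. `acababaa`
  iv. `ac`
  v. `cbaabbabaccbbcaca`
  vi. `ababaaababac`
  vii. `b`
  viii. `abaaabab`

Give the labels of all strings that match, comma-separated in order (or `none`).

i. `aaabccb` → no match
ii. `bacbacabcaa` → no match — must start with `a`
iii. `acababaa` → match
iv. `ac` → match
v → no match — must start with `a`
vi. `ababaaababac` → match
vii. `b` → no match — must start with `a`
viii. `abaaabab` → match

iii, iv, vi, viii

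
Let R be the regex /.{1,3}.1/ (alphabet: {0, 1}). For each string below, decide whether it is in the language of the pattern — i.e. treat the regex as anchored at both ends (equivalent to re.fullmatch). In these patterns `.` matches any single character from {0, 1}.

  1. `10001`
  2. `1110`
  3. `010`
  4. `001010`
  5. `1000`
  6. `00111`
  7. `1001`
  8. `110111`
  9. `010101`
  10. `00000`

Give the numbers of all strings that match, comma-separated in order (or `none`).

1, 6, 7

1 → match
2 → no match — must end with `1`
3 → no match — must end with `1`
4 → no match — must end with `1`
5 → no match — must end with `1`
6 → match
7 → match
8 → no match
9 → no match
10 → no match — must end with `1`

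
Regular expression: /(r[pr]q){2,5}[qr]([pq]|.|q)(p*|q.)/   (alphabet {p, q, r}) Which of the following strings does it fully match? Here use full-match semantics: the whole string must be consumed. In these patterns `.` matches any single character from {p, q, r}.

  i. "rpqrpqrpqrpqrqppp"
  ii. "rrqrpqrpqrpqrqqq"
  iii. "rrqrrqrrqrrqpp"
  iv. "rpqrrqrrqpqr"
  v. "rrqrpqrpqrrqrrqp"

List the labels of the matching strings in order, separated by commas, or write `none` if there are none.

i → match
ii → match
iii → no match
iv → no match
v → match

i, ii, v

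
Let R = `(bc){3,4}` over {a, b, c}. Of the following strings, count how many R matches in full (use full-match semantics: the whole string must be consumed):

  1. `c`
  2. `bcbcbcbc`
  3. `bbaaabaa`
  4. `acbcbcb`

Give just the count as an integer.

1

1 → no match — must start with `bc`
2 → match
3 → no match — must start with `bc`
4 → no match — must start with `bc`
Total matched: 1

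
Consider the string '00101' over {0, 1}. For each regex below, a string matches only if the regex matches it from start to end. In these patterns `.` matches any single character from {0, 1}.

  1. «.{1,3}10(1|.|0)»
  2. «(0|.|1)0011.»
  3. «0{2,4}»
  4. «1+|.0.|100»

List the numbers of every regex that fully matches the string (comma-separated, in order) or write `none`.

1

1 → match
2 → no match
3 → no match — must end with '0'
4 → no match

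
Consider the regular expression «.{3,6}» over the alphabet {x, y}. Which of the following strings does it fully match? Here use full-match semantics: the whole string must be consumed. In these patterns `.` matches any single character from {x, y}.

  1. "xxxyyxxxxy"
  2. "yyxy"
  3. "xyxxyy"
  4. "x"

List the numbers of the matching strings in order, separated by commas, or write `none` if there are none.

2, 3

1. "xxxyyxxxxy" → no match
2. "yyxy" → match
3. "xyxxyy" → match
4. "x" → no match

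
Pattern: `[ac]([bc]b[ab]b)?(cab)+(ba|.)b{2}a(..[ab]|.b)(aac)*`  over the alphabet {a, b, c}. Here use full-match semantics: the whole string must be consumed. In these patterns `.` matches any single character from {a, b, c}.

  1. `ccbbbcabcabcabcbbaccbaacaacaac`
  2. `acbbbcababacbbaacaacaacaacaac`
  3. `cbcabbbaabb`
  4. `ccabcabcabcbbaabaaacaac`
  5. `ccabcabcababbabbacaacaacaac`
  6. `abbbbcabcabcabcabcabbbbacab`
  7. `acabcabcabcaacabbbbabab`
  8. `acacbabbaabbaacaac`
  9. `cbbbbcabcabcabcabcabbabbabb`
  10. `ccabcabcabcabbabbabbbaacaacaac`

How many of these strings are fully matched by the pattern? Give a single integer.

1 → match
2 → no match
3 → no match
4 → match
5 → no match
6 → match
7 → no match
8 → no match
9 → match
10 → match
Total matched: 5

5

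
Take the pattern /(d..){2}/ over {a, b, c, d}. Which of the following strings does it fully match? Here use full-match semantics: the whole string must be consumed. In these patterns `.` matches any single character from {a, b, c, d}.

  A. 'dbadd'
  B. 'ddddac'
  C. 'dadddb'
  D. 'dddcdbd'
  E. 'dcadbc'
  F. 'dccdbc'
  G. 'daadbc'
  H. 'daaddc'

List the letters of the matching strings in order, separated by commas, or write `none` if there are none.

A. 'dbadd' → no match
B. 'ddddac' → match
C. 'dadddb' → match
D. 'dddcdbd' → no match
E. 'dcadbc' → match
F. 'dccdbc' → match
G. 'daadbc' → match
H. 'daaddc' → match

B, C, E, F, G, H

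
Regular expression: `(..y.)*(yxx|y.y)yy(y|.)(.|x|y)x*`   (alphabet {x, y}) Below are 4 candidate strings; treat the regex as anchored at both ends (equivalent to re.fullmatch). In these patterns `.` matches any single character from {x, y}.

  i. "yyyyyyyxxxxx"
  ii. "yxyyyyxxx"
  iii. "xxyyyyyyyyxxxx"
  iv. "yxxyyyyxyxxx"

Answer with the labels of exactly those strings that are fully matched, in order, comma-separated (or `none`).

i, ii, iii

i → match
ii → match
iii → match
iv → no match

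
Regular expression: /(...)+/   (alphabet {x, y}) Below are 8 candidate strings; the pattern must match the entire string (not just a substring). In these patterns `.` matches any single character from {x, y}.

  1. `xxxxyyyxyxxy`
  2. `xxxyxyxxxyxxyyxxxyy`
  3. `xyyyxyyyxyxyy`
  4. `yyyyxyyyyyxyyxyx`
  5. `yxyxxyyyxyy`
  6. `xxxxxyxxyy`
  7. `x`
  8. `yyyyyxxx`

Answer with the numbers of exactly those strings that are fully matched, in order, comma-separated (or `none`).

1

1 → match
2 → no match
3 → no match
4 → no match
5 → no match
6 → no match
7 → no match
8 → no match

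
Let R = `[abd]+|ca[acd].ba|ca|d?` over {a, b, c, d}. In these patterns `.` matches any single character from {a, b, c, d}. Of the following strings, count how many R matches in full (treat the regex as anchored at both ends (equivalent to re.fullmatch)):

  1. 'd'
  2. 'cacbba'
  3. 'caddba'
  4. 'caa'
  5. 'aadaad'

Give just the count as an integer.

4

1 → match
2 → match
3 → match
4 → no match
5 → match
Total matched: 4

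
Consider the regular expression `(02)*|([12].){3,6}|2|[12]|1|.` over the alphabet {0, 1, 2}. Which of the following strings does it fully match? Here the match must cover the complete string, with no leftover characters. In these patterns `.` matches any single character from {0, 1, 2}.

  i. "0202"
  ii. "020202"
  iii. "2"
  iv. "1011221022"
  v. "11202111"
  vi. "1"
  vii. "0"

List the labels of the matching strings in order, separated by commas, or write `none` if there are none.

i, ii, iii, iv, v, vi, vii

i → match
ii → match
iii → match
iv → match
v → match
vi → match
vii → match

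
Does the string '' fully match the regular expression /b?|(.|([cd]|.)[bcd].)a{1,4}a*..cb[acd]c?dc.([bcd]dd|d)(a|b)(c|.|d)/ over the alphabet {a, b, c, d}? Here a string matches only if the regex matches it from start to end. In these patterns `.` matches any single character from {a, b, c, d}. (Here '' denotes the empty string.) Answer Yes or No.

Yes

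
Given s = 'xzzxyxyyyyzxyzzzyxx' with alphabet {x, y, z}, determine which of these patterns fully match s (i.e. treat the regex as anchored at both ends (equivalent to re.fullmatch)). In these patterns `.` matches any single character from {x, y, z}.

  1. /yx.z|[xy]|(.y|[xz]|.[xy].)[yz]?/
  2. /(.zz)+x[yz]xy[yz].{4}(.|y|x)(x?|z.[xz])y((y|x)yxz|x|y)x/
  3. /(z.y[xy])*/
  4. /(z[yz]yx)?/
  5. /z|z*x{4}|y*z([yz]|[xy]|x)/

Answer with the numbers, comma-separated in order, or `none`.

1 → no match
2 → match
3 → no match
4 → no match
5 → no match

2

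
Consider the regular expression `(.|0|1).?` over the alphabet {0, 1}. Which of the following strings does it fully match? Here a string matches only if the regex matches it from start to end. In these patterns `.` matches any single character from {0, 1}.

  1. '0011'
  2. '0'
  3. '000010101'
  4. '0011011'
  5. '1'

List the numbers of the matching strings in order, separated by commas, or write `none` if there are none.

2, 5

1. '0011' → no match
2. '0' → match
3. '000010101' → no match
4. '0011011' → no match
5. '1' → match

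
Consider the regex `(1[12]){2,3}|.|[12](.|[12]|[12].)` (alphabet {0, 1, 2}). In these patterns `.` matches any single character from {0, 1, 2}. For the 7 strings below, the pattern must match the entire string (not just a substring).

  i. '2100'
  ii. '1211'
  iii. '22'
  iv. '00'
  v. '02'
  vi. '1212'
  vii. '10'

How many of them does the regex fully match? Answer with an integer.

4

i → no match
ii → match
iii → match
iv → no match
v → no match
vi → match
vii → match
Total matched: 4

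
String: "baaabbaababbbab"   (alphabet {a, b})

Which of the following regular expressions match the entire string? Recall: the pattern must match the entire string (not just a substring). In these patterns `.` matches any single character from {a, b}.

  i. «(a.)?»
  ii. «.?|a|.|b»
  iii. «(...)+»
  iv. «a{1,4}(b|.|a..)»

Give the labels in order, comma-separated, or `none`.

iii

i → no match
ii → no match
iii → match
iv → no match — must start with "a"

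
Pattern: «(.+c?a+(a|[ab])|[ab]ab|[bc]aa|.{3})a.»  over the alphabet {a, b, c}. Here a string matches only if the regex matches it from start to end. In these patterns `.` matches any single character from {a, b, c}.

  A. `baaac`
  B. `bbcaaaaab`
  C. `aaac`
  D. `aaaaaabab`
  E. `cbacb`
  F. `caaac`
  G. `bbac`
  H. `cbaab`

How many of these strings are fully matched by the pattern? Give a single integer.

5

A → match
B → match
C → no match
D → match
E → no match
F → match
G → no match
H → match
Total matched: 5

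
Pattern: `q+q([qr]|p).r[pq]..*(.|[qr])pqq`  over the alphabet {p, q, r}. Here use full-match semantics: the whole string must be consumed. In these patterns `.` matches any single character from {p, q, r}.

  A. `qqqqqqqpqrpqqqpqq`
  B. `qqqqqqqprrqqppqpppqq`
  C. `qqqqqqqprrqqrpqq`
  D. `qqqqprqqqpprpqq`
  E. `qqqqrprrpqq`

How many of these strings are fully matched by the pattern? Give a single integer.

5

A → match
B → match
C → match
D → match
E → match
Total matched: 5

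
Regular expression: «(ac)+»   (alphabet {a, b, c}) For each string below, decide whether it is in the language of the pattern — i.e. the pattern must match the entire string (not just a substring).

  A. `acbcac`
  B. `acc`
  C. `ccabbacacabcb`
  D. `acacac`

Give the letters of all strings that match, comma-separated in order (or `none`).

A → no match
B → no match — must end with `ac`
C → no match — must start with `ac`
D → match

D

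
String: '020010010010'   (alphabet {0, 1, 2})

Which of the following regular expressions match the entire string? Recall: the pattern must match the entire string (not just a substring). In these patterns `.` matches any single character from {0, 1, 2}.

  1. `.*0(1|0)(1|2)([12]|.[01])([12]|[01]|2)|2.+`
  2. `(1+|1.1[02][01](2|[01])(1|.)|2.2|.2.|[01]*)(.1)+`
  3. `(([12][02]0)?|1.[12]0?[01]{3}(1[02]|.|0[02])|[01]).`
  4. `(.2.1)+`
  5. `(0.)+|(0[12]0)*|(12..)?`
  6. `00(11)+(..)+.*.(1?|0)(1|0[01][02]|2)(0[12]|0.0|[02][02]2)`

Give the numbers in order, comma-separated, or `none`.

1 → no match
2 → no match — must end with '1'
3 → no match
4 → no match — must end with '1'
5 → match
6 → no match — must start with '0011'

5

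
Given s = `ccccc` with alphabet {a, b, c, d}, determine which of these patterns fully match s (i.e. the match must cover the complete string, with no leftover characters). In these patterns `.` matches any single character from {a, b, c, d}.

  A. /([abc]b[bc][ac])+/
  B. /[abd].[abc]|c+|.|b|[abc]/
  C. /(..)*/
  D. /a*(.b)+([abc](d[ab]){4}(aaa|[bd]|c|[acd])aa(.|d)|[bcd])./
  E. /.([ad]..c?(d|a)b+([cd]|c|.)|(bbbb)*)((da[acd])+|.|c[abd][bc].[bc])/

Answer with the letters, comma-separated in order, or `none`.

A → no match
B → match
C → no match
D → no match
E → no match

B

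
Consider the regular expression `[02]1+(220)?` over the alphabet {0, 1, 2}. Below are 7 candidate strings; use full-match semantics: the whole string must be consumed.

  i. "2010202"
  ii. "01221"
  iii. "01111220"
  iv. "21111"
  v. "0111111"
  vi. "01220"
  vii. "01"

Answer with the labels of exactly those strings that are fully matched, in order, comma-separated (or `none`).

iii, iv, v, vi, vii

i → no match
ii → no match
iii → match
iv → match
v → match
vi → match
vii → match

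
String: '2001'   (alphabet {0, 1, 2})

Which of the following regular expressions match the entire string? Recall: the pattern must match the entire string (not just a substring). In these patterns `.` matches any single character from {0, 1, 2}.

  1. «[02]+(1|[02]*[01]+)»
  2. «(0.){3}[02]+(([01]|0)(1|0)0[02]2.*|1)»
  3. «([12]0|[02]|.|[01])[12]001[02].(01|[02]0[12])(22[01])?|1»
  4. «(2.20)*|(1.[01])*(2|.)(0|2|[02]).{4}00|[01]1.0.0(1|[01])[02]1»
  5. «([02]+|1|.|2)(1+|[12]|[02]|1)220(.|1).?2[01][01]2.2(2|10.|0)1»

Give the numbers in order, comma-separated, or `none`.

1 → match
2 → no match — must start with '0'
3 → no match
4 → no match
5 → no match

1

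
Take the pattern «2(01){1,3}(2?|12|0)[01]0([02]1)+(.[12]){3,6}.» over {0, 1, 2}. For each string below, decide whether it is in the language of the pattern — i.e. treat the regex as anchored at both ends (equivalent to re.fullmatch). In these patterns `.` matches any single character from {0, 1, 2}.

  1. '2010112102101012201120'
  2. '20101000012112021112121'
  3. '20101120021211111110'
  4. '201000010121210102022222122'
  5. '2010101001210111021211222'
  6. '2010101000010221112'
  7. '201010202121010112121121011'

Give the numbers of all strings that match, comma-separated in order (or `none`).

1 → match
2 → match
3 → match
4 → match
5 → match
6 → match
7 → no match

1, 2, 3, 4, 5, 6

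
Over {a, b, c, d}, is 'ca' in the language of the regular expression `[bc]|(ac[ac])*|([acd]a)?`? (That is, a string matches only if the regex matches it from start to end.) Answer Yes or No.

Yes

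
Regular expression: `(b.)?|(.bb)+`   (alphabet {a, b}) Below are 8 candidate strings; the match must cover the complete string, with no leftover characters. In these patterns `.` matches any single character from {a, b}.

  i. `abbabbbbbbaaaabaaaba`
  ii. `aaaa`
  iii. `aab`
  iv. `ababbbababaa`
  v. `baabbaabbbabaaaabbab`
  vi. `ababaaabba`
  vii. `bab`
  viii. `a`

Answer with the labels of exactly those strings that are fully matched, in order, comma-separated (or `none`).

none

i → no match
ii → no match
iii → no match
iv → no match
v → no match
vi → no match
vii → no match
viii → no match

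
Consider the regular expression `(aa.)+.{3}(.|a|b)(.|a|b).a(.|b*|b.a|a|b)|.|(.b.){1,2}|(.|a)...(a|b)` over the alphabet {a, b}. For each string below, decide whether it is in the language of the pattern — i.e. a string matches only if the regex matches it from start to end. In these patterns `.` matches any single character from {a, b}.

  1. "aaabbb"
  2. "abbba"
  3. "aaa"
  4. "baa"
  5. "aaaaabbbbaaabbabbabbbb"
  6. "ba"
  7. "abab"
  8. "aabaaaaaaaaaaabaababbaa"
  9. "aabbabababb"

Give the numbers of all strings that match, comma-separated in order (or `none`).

1 → no match
2 → match
3 → no match
4 → no match
5 → no match
6 → no match
7 → no match
8 → match
9 → no match

2, 8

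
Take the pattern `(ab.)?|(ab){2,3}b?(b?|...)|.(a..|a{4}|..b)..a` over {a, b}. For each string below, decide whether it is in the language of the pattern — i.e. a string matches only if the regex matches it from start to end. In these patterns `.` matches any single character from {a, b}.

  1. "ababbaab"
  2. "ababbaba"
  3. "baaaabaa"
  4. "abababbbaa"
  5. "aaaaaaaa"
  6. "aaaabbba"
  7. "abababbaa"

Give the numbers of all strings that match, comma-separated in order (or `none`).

1. "ababbaab" → match
2. "ababbaba" → match
3. "baaaabaa" → match
4. "abababbbaa" → match
5. "aaaaaaaa" → match
6. "aaaabbba" → no match
7. "abababbaa" → match

1, 2, 3, 4, 5, 7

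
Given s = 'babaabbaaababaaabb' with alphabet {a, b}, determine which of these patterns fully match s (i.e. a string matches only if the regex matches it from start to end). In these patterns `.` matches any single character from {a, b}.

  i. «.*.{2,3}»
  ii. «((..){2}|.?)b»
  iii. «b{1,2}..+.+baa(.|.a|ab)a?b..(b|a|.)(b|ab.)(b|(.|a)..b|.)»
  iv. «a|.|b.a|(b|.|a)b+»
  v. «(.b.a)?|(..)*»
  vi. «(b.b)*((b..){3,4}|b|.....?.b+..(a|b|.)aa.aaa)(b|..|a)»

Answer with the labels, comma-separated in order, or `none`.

i → match
ii → no match
iii → match
iv → no match
v → match
vi → no match

i, iii, v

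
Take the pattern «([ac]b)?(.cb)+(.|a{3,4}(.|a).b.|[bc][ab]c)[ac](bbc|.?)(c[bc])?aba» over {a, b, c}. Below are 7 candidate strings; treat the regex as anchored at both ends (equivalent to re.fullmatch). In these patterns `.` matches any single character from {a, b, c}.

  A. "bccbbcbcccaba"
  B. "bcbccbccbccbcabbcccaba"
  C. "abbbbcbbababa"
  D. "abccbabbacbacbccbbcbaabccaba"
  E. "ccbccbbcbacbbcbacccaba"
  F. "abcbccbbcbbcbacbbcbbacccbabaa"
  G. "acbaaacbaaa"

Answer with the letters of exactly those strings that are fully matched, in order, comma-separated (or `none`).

A → no match
B → match
C → no match
D → no match
E → match
F → no match — must end with "aba"
G → no match — must end with "aba"

B, E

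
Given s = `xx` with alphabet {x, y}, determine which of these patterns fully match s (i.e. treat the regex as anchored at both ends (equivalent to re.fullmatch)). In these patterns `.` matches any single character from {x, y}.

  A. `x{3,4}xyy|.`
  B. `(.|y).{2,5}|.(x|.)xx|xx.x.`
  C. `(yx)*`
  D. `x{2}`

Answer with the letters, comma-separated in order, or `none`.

A → no match
B → no match
C → no match
D → match

D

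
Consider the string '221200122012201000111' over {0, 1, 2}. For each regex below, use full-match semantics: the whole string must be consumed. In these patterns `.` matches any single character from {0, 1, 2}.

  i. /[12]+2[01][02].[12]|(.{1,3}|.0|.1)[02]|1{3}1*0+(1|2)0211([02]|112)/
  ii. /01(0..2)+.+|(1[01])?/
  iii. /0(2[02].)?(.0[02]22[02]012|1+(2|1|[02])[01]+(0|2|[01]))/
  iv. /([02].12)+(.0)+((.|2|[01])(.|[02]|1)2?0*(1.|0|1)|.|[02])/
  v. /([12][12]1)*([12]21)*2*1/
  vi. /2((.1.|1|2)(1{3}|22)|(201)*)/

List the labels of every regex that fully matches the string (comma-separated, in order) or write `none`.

i → no match
ii → no match
iii → no match — must start with '0'
iv → match
v → no match
vi → no match

iv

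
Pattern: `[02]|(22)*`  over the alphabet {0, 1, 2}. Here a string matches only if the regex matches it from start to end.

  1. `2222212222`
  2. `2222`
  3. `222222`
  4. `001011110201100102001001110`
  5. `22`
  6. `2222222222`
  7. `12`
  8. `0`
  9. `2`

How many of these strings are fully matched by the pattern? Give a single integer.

6

1 → no match
2 → match
3 → match
4 → no match
5 → match
6 → match
7 → no match
8 → match
9 → match
Total matched: 6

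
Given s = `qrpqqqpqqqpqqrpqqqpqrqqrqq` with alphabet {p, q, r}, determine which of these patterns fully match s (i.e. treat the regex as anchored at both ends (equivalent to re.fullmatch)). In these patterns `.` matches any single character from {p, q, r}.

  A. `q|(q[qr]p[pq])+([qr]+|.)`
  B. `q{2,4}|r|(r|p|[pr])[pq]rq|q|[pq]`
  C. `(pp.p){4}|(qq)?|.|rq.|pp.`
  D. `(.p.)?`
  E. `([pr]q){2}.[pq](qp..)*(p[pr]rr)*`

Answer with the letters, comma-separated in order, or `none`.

A → match
B → no match
C → no match
D → no match
E → no match

A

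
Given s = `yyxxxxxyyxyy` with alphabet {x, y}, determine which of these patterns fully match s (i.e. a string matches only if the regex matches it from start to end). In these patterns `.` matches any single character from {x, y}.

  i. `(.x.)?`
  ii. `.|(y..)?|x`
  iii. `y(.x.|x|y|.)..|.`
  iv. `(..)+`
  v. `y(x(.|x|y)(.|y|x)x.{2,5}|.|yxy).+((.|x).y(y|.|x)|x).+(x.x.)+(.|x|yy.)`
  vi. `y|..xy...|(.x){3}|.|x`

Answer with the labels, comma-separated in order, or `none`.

iv

i → no match
ii → no match
iii → no match
iv → match
v → no match
vi → no match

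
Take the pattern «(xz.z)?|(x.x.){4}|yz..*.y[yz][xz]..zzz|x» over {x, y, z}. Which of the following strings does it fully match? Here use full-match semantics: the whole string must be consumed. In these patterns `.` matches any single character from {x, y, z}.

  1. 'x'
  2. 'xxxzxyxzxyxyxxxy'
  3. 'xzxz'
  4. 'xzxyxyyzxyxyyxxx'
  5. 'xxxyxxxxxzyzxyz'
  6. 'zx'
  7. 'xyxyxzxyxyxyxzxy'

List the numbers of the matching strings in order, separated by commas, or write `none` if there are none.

1, 2, 3, 7

1. 'x' → match
2 → match
3. 'xzxz' → match
4 → no match
5 → no match
6. 'zx' → no match
7 → match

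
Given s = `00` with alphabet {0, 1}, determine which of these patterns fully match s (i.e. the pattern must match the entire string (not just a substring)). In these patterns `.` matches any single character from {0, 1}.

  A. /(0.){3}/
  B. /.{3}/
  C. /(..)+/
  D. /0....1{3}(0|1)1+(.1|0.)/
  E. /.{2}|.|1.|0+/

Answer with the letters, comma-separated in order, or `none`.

C, E

A → no match
B → no match
C → match
D → no match
E → match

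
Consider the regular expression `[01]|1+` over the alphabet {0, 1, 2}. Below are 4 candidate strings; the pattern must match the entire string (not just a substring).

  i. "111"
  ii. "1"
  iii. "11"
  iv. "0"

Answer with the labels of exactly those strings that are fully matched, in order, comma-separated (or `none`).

i → match
ii → match
iii → match
iv → match

i, ii, iii, iv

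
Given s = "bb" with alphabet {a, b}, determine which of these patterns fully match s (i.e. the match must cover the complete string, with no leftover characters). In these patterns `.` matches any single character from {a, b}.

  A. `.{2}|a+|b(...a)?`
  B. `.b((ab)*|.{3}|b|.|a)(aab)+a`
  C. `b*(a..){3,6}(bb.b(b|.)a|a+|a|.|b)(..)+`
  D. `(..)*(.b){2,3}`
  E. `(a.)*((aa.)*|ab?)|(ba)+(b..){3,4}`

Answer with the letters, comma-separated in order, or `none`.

A

A → match
B → no match — must end with "aaba"
C → no match
D → no match
E → no match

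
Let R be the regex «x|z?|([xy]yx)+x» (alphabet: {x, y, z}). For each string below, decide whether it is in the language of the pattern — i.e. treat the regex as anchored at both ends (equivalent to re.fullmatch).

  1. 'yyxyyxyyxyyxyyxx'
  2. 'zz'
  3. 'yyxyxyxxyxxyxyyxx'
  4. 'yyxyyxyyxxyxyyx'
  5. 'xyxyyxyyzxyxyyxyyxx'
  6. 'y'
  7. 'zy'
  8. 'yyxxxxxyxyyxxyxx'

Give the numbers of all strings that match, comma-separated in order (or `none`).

1 → match
2 → no match
3 → no match
4 → no match
5 → no match
6 → no match
7 → no match
8 → no match

1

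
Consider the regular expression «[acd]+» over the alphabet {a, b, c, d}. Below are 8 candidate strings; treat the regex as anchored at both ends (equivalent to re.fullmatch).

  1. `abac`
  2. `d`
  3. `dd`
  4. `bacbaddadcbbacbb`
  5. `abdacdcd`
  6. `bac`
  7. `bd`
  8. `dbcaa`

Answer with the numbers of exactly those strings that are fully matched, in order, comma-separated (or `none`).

1 → no match
2 → match
3 → match
4 → no match
5 → no match
6 → no match
7 → no match
8 → no match

2, 3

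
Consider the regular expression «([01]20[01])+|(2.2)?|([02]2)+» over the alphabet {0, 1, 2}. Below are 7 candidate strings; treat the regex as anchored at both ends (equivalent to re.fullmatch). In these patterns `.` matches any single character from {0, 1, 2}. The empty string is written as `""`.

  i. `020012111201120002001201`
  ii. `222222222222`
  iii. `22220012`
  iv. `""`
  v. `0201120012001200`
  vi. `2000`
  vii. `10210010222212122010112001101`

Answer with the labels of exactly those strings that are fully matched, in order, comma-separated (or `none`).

ii, iv, v

i → no match
ii → match
iii → no match
iv → match
v → match
vi → no match
vii → no match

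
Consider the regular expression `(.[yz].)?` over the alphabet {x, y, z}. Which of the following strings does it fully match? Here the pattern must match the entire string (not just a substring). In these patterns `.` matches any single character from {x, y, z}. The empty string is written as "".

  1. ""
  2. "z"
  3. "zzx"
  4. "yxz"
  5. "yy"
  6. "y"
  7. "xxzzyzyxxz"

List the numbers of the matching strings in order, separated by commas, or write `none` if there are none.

1, 3

1 → match
2 → no match
3 → match
4 → no match
5 → no match
6 → no match
7 → no match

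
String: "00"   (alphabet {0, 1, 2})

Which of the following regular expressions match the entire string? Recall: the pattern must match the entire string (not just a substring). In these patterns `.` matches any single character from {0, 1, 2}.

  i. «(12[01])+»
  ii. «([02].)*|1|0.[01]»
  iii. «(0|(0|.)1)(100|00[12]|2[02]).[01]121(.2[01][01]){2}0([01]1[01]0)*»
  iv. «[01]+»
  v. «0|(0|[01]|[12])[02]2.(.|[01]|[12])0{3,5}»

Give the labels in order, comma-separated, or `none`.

ii, iv

i → no match — must start with "12"
ii → match
iii → no match
iv → match
v → no match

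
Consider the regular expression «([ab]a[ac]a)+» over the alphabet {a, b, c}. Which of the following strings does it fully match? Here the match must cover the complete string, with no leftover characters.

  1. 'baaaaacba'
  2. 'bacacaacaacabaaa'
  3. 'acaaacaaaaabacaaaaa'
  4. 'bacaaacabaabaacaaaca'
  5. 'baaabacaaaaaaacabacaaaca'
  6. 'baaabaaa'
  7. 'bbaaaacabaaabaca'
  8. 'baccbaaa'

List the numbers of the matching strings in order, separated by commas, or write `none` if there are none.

1. 'baaaaacba' → no match
2 → no match
3 → no match
4 → no match
5 → match
6. 'baaabaaa' → match
7 → no match
8. 'baccbaaa' → no match

5, 6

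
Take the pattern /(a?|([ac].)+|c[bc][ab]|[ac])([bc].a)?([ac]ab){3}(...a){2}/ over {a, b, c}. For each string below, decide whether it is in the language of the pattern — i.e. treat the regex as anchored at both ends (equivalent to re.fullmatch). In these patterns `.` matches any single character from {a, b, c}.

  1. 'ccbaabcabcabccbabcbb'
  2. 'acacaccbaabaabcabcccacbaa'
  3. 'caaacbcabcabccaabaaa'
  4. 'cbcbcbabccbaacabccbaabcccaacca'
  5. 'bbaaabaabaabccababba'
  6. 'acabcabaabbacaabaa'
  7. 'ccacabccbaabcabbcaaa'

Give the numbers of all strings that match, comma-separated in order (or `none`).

2, 6

1 → no match — must end with 'a'
2 → match
3 → no match
4 → no match
5 → no match
6 → match
7 → no match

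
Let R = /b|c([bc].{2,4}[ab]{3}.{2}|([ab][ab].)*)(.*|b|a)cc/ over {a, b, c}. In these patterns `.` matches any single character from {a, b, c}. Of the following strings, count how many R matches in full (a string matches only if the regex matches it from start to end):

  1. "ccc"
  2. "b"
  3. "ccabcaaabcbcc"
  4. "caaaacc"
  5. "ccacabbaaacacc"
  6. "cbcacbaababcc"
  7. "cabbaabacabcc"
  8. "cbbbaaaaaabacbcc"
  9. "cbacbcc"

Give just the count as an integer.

9

1. "ccc" → match
2. "b" → match
3 → match
4. "caaaacc" → match
5 → match
6 → match
7 → match
8 → match
9. "cbacbcc" → match
Total matched: 9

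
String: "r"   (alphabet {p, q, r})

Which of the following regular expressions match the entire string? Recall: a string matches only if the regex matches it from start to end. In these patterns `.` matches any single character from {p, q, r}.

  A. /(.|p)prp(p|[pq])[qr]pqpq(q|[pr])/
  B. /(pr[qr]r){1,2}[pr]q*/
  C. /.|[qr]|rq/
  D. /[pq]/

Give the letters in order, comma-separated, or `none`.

C

A → no match
B → no match — must start with "pr"
C → match
D → no match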